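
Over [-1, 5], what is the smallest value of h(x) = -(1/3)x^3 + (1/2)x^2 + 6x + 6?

h'(x) = -x^2 + x + 6, whose only zero in [-1, 5] is x = 3.
Compare values at every candidate in [-1, 5]: h(-1) = 5/6,  h(3) = 39/2,  h(5) = 41/6.
The minimum over the interval is 5/6, attained at x = -1.

5/6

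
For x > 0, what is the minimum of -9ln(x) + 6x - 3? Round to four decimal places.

2.3508

h'(x) = -9/x + 6 = 0 gives x = 3/2.
h''(x) = 9/x², which is positive for x > 0, so this is a local minimum.
h(3/2) = -9·ln(3/2) + 9 - 3 ≈ 2.3508.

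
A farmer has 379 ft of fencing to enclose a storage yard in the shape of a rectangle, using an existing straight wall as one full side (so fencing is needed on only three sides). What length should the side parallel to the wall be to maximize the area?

Let the sides perpendicular to the wall have length x and the parallel side y, so 2x + y = 379 and the area is A = xy = x(379 − 2x).
A'(x) = 379 − 4x = 0 gives x = 379/4, and A''(x) = −4 < 0 confirms a maximum.
Then y = 379 − 2·379/4 = 379/2 and A = 143641/8.

379/2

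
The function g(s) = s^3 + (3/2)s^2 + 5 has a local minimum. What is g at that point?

5

g'(s) = 3s^2 + 3s = 0 at s = -1, 0.
Since g''(s) = 6s + 3, we get g''(-1) = -3 < 0 ⇒ local maximum; g''(0) = 3 > 0 ⇒ local minimum.
Thus g has its local minimum at s = 0, with value 5.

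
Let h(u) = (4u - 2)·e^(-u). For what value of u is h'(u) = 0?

By the product rule, h'(u) = (-4u + 6)·e^(-u). Since e^(-u) > 0, the only critical point is u = 3/2.
h''(3/2) has the same sign as -4 < 0, so this is a local maximum.
h(3/2) = (4)·e^(-3/2) ≈ 0.8925.

3/2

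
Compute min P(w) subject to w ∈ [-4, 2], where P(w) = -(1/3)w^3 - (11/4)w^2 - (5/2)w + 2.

-50/3

P'(w) = -w^2 - (11/2)w - 5/2, whose only zero in [-4, 2] is w = -1/2.
Candidates: P(-4) = -32/3,  P(-1/2) = 125/48,  P(2) = -50/3.
The minimum over the interval is -50/3, attained at w = 2.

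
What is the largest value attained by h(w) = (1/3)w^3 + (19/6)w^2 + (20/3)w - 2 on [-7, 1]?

The derivative is w^2 + (19/3)w + 20/3, which vanishes at w = -5 and w = -4/3.
Candidates: h(-7) = -47/6,  h(-5) = 13/6,  h(-4/3) = -490/81,  h(1) = 49/6.
Hence the absolute maximum is 49/6 at w = 1.

49/6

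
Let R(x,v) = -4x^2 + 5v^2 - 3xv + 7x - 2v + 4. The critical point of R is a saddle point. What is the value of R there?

∂R/∂x = -8x - 3v + 7 = 0 and ∂R/∂v = -3x + 10v - 2 = 0, so (x, v) = (64/89, 37/89).
The Hessian has R_{xx} = -8, R_{vv} = 10, R_{xv} = -3, giving D = -89 < 0, so the point is a saddle point.
R(64/89, 37/89) = 543/89.

543/89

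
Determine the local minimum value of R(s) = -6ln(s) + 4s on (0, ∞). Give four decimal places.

3.5672

R'(s) = -6/s + 4 = 0 gives s = 3/2.
R''(s) = 6/s², which is positive for s > 0, so this is a local minimum.
R(3/2) = -6·ln(3/2) + 6 ≈ 3.5672.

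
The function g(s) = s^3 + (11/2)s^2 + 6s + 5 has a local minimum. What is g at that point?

g'(s) = 3s^2 + 11s + 6 = 0 at s = -3, -2/3.
g''(s) = 6s + 11. g''(-3) = -7 < 0 ⇒ local maximum; g''(-2/3) = 7 > 0 ⇒ local minimum.
Thus g has its local minimum at s = -2/3, with value 85/27.

85/27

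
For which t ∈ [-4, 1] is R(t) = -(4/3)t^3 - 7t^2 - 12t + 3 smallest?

1

The derivative is -4t^2 - 14t - 12, which vanishes at t = -2 and t = -3/2.
Candidates: R(-4) = 73/3,  R(-2) = 29/3,  R(-3/2) = 39/4,  R(1) = -52/3.
Hence the absolute minimum is -52/3 at t = 1.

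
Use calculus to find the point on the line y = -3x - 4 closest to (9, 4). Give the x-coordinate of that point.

Minimize D(x)^2 = (x - 9)^2 + (-3x - 8)^2.
d/dx[D^2] = 2(x - 9) + 2·(-3)·(-3x - 8) = 0 ⇒ x = -3/2.
Then y = 1/2 and the distance is √(245/2) ≈ 11.0680.

-3/2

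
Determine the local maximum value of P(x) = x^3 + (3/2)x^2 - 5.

Critical points: P'(x) = 3x^2 + 3x vanishes at x = -1, 0.
P''(x) = 6x + 3. P''(-1) = -3 < 0 ⇒ local maximum; P''(0) = 3 > 0 ⇒ local minimum.
So the local maximum value is P(-1) = -9/2.

-9/2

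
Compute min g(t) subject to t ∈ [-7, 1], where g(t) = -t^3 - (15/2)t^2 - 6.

The derivative is -3t^2 - 15t, which vanishes at t = -5 and t = 0.
Evaluating at the critical points and endpoints: g(-7) = -61/2; g(-5) = -137/2; g(0) = -6; g(1) = -29/2.
Hence the absolute minimum is -137/2 at t = -5.

-137/2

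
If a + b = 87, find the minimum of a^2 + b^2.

With a + b = 87, a^2 + b^2 = a^2 + (87 − a)^2.
The derivative 2a − 2(87 − a) = 4a − 174 vanishes at a = 87/2; second derivative 4 > 0, a minimum.
The minimum is 2·(87/2)^2 = 7569/2.

7569/2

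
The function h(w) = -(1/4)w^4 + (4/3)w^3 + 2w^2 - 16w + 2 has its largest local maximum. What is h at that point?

h'(w) = -w^3 + 4w^2 + 4w - 16 = 0 at w = -2, 2, 4.
Since h''(w) = -3w^2 + 8w + 4, we get h''(-2) = -24 < 0 ⇒ local maximum; h''(2) = 8 > 0 ⇒ local minimum; h''(4) = -12 < 0 ⇒ local maximum.
Thus h has its largest local maximum at w = -2, with value 82/3.

82/3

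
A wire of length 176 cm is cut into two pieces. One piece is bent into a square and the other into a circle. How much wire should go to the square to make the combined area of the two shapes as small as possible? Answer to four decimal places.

Let x be the length used for the square. Square side x/4; circle radius (176−x)/(2π).
A(x) = (x/4)² + π·((176−x)/(2π))² = x²/16 + (176−x)²/(4π) for 0 ≤ x ≤ 176. A'(x) = x/8 − (176−x)/(2π) = 0 gives x = 4·176/(π+4) ≈ 98.5775.
A'' = 1/8 + 1/(2π) > 0, so this gives the minimum combined area; x ≈ 98.5775 cm to the square.

98.5775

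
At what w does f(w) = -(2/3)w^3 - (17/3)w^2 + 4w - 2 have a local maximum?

1/3

Critical points: f'(w) = -2w^2 - (34/3)w + 4 vanishes at w = -6, 1/3.
f''(w) = -4w - 34/3. f''(-6) = 38/3 > 0 ⇒ local minimum; f''(1/3) = -38/3 < 0 ⇒ local maximum.
So the local maximum value is f(1/3) = -107/81.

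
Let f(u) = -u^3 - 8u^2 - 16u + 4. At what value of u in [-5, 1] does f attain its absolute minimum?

The derivative is -3u^2 - 16u - 16, which vanishes at u = -4 and u = -4/3.
Compare values at every candidate in [-5, 1]: f(-5) = 9; f(-4) = 4; f(-4/3) = 364/27; f(1) = -21.
Hence the absolute minimum is -21 at u = 1.

1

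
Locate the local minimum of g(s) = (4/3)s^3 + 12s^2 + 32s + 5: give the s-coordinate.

-2

Critical points: g'(s) = 4s^2 + 24s + 32 vanishes at s = -4, -2.
Second-derivative test with g''(s) = 8s + 24: g''(-4) = -8 < 0 ⇒ local maximum; g''(-2) = 8 > 0 ⇒ local minimum.
So the local minimum value is g(-2) = -65/3.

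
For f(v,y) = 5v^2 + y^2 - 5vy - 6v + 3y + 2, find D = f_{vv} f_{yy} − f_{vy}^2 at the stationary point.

∂f/∂v = 10v - 5y - 6 = 0 and ∂f/∂y = -5v + 2y + 3 = 0, so (v, y) = (3/5, 0).
The Hessian has f_{vv} = 10, f_{yy} = 2, f_{vy} = -5, giving D = -5 < 0, so the point is a saddle point.
D = (10)·(2) − (-5)^2 = -5.

-5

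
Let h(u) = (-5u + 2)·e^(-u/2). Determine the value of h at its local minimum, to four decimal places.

-3.0119

By the product rule, h'(u) = ((5/2)u - 6)·e^(-u/2). Since e^(-u/2) > 0, the only critical point is u = 12/5.
h''(12/5) has the same sign as 5/2 > 0, so this is a local minimum.
h(12/5) = (-10)·e^(-6/5) ≈ -3.0119.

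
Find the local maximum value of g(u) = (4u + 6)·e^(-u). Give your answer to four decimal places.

6.5949

Differentiating with the product rule gives g'(u) = (-4u - 2)·e^(-u). Since e^(-u) > 0, the only critical point is u = -1/2.
g''(-1/2) has the same sign as -4 < 0, so this is a local maximum.
g(-1/2) = (4)·e^(1/2) ≈ 6.5949.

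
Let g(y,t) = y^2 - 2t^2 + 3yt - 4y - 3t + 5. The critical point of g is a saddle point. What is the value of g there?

26/17

∂g/∂y = 2y + 3t - 4 = 0 and ∂g/∂t = 3y - 4t - 3 = 0, so (y, t) = (25/17, 6/17).
The Hessian has g_{yy} = 2, g_{tt} = -4, g_{yt} = 3, giving D = -17 < 0, so the point is a saddle point.
g(25/17, 6/17) = 26/17.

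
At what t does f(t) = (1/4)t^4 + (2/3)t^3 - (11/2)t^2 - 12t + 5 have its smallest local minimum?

f'(t) = t^3 + 2t^2 - 11t - 12 = 0 at t = -4, -1, 3.
Second-derivative test with f''(t) = 3t^2 + 4t - 11: f''(-4) = 21 > 0 ⇒ local minimum; f''(-1) = -12 < 0 ⇒ local maximum; f''(3) = 28 > 0 ⇒ local minimum.
Thus f has its smallest local minimum at t = 3, with value -169/4.

3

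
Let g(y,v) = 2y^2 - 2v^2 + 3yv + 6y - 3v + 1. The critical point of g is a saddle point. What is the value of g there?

1

∂g/∂y = 4y + 3v + 6 = 0 and ∂g/∂v = 3y - 4v - 3 = 0, so (y, v) = (-3/5, -6/5).
The Hessian has g_{yy} = 4, g_{vv} = -4, g_{yv} = 3, giving D = -25 < 0, so the point is a saddle point.
g(-3/5, -6/5) = 1.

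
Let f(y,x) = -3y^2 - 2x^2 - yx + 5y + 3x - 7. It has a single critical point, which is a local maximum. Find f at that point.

∂f/∂y = -6y - x + 5 = 0 and ∂f/∂x = -y - 4x + 3 = 0, so (y, x) = (17/23, 13/23).
The Hessian has f_{yy} = -6, f_{xx} = -4, f_{yx} = -1, giving D = 23 > 0 with f_{yy} < 0, so the point is a local maximum.
f(17/23, 13/23) = -99/23.

-99/23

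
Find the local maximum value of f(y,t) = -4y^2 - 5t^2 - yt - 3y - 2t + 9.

766/79

∂f/∂y = -8y - t - 3 = 0 and ∂f/∂t = -y - 10t - 2 = 0, so (y, t) = (-28/79, -13/79).
The Hessian has f_{yy} = -8, f_{tt} = -10, f_{yt} = -1, giving D = 79 > 0 with f_{yy} < 0, so the point is a local maximum.
f(-28/79, -13/79) = 766/79.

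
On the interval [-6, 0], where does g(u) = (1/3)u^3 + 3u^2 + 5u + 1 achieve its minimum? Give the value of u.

-1

g'(u) = u^2 + 6u + 5, which vanishes at u = -5 and u = -1.
Candidates: g(-6) = 7, g(-5) = 28/3, g(-1) = -4/3, g(0) = 1.
So the minimum is g(-1) = -4/3.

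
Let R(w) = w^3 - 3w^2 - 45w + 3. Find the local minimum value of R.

-172

Critical points: R'(w) = 3w^2 - 6w - 45 vanishes at w = -3, 5.
Second-derivative test with R''(w) = 6w - 6: R''(-3) = -24 < 0 ⇒ local maximum; R''(5) = 24 > 0 ⇒ local minimum.
So the local minimum value is R(5) = -172.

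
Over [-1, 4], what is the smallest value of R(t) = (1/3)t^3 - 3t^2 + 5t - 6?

The derivative is t^2 - 6t + 5, whose only zero in [-1, 4] is t = 1.
Compare values at every candidate in [-1, 4]: R(-1) = -43/3; R(1) = -11/3; R(4) = -38/3.
Hence the absolute minimum is -43/3 at t = -1.

-43/3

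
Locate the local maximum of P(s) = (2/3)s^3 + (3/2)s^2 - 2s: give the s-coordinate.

-2

P'(s) = 2s^2 + 3s - 2. Setting P'(s) = 0 gives s ∈ {-2, 1/2}.
P''(s) = 4s + 3. P''(-2) = -5 < 0 ⇒ local maximum; P''(1/2) = 5 > 0 ⇒ local minimum.
So the local maximum value is P(-2) = 14/3.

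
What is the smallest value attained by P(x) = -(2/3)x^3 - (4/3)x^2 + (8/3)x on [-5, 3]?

The derivative is -2x^2 - (8/3)x + 8/3, which vanishes at x = -2 and x = 2/3.
Compare values at every candidate in [-5, 3]: P(-5) = 110/3, P(-2) = -16/3, P(2/3) = 80/81, P(3) = -22.
The minimum over the interval is -22, attained at x = 3.

-22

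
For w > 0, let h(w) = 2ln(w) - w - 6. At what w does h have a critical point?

h'(w) = 2/w − 1 = 0 gives w = 2.
h''(w) = -2/w², which is negative for w > 0, so this is a local maximum.
h(2) = 2·ln(2) - 2 - 6 ≈ -6.6137.

2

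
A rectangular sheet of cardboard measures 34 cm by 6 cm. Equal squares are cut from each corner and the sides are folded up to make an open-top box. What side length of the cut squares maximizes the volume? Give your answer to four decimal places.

1.4279

With cut size x, the volume is V(x) = x(34 − 2x)(6 − 2x) for 0 < x < 3.
V'(x) = 12x^2 − 160x + 204. Setting V'(x) = 0 gives x ≈ 1.4279 (the root in (0, 3)).
V''(x) = 24x − 160 is negative there, so this is the maximum; V ≈ 139.8251.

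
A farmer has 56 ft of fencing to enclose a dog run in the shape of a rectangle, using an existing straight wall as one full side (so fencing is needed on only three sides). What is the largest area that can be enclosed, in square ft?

392

Let the sides perpendicular to the wall have length x and the parallel side y, so 2x + y = 56 and the area is A = xy = x(56 − 2x).
A'(x) = 56 − 4x = 0 gives x = 14, and A''(x) = −4 < 0 confirms a maximum.
Then y = 56 − 2·14 = 28 and A = 392.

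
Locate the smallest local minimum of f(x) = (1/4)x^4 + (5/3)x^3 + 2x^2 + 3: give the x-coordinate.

Critical points: f'(x) = x^3 + 5x^2 + 4x vanishes at x = -4, -1, 0.
Second-derivative test with f''(x) = 3x^2 + 10x + 4: f''(-4) = 12 > 0 ⇒ local minimum; f''(-1) = -3 < 0 ⇒ local maximum; f''(0) = 4 > 0 ⇒ local minimum.
So the smallest local minimum value is f(-4) = -23/3.

-4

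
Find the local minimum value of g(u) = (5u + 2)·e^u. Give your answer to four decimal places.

Differentiating with the product rule gives g'(u) = (5u + 7)·e^u. Since e^u > 0, the only critical point is u = -7/5.
g''(-7/5) has the same sign as 5 > 0, so this is a local minimum.
g(-7/5) = (-5)·e^(-7/5) ≈ -1.2330.

-1.2330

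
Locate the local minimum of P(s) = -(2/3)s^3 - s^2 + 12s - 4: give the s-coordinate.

-3

P'(s) = -2s^2 - 2s + 12. Setting P'(s) = 0 gives s ∈ {-3, 2}.
Since P''(s) = -4s - 2, we get P''(-3) = 10 > 0 ⇒ local minimum; P''(2) = -10 < 0 ⇒ local maximum.
The local minimum is P(-3) = -31.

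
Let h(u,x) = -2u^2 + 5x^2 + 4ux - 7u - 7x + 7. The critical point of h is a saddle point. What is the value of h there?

∂h/∂u = -4u + 4x - 7 = 0 and ∂h/∂x = 4u + 10x - 7 = 0, so (u, x) = (-3/4, 1).
The Hessian has h_{uu} = -4, h_{xx} = 10, h_{ux} = 4, giving D = -56 < 0, so the point is a saddle point.
h(-3/4, 1) = 49/8.

49/8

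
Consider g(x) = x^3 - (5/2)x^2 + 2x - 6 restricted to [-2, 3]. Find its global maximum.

9/2

Differentiating, g'(x) = 3x^2 - 5x + 2; which vanishes at x = 2/3 and x = 1.
Candidates: g(-2) = -28, g(2/3) = -148/27, g(1) = -11/2, g(3) = 9/2.
Hence the absolute maximum is 9/2 at x = 3.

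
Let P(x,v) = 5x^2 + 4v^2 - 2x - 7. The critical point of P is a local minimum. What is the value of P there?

-36/5

∂P/∂x = 10x - 2 = 0 and ∂P/∂v = 8v = 0, so (x, v) = (1/5, 0).
The Hessian has P_{xx} = 10, P_{vv} = 8, P_{xv} = 0, giving D = 80 > 0 with P_{xx} > 0, so the point is a local minimum.
P(1/5, 0) = -36/5.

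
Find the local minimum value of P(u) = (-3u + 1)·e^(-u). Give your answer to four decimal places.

By the product rule, P'(u) = (3u - 4)·e^(-u). Since e^(-u) > 0, the only critical point is u = 4/3.
P''(4/3) has the same sign as 3 > 0, so this is a local minimum.
P(4/3) = (-3)·e^(-4/3) ≈ -0.7908.

-0.7908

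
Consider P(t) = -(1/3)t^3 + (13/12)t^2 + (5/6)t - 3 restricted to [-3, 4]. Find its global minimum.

-11/3

The derivative is -t^2 + (13/6)t + 5/6, which vanishes at t = -1/3 and t = 5/2.
Evaluating at the critical points and endpoints: P(-3) = 53/4,  P(-1/3) = -1019/324,  P(5/2) = 31/48,  P(4) = -11/3.
So the minimum is P(4) = -11/3.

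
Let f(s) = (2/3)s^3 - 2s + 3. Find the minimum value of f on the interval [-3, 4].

-9

f'(s) = 2s^2 - 2, which vanishes at s = -1 and s = 1.
Compare values at every candidate in [-3, 4]: f(-3) = -9, f(-1) = 13/3, f(1) = 5/3, f(4) = 113/3.
Hence the absolute minimum is -9 at s = -3.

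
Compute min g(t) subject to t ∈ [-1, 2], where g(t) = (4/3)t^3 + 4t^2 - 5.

Differentiating, g'(t) = 4t^2 + 8t; whose only zero in [-1, 2] is t = 0.
Compare values at every candidate in [-1, 2]: g(-1) = -7/3, g(0) = -5, g(2) = 65/3.
So the minimum is g(0) = -5.

-5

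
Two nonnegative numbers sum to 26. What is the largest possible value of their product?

With x + y = 26, the product is P(x) = x(26 − x).
P'(x) = 26 − 2x = 0 gives x = 13; P'' = −2 < 0, so this is the maximum.
P = 13·13 = 169.

169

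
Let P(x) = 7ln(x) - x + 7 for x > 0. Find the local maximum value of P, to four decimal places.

P'(x) = 7/x − 1 = 0 gives x = 7.
P''(x) = -7/x², which is negative for x > 0, so this is a local maximum.
P(7) = 7·ln(7) - 7 + 7 ≈ 13.6214.

13.6214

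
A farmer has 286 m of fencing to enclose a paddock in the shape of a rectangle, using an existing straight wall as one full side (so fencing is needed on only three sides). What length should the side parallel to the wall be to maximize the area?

143

Let the sides perpendicular to the wall have length x and the parallel side y, so 2x + y = 286 and the area is A = xy = x(286 − 2x).
A'(x) = 286 − 4x = 0 gives x = 143/2, and A''(x) = −4 < 0 confirms a maximum.
Then y = 286 − 2·143/2 = 143 and A = 20449/2.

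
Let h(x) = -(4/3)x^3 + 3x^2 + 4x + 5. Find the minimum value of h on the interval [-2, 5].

-200/3

Differentiating, h'(x) = -4x^2 + 6x + 4; which vanishes at x = -1/2 and x = 2.
Evaluating at the critical points and endpoints: h(-2) = 59/3, h(-1/2) = 47/12, h(2) = 43/3, h(5) = -200/3.
So the minimum is h(5) = -200/3.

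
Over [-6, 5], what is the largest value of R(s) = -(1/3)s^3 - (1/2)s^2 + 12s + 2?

The derivative is -s^2 - s + 12, which vanishes at s = -4 and s = 3.
Candidates: R(-6) = -16, R(-4) = -98/3, R(3) = 49/2, R(5) = 47/6.
The maximum over the interval is 49/2, attained at s = 3.

49/2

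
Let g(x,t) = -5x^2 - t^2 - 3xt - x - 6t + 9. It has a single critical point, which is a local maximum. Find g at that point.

262/11

∂g/∂x = -10x - 3t - 1 = 0 and ∂g/∂t = -3x - 2t - 6 = 0, so (x, t) = (16/11, -57/11).
The Hessian has g_{xx} = -10, g_{tt} = -2, g_{xt} = -3, giving D = 11 > 0 with g_{xx} < 0, so the point is a local maximum.
g(16/11, -57/11) = 262/11.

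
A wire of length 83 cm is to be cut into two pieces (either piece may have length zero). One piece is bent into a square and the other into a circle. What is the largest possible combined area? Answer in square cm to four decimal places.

548.2092

Let x be the length used for the square. Square side x/4; circle radius (83−x)/(2π).
A(x) = (x/4)² + π·((83−x)/(2π))² = x²/16 + (83−x)²/(4π) for 0 ≤ x ≤ 83. A'(x) = x/8 − (83−x)/(2π) = 0 gives x = 4·83/(π+4) ≈ 46.4882.
A'' > 0, so the interior critical point is a minimum; the maximum is at an endpoint. A(0) = 548.2092 and A(83) = 430.5625, so the largest area is 548.2092.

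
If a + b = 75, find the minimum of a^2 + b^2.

With a + b = 75, a^2 + b^2 = a^2 + (75 − a)^2.
The derivative 2a − 2(75 − a) = 4a − 150 vanishes at a = 75/2; second derivative 4 > 0, a minimum.
The minimum is 2·(75/2)^2 = 5625/2.

5625/2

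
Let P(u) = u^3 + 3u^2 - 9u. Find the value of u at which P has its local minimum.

1

Critical points: P'(u) = 3u^2 + 6u - 9 vanishes at u = -3, 1.
P''(u) = 6u + 6. P''(-3) = -12 < 0 ⇒ local maximum; P''(1) = 12 > 0 ⇒ local minimum.
Thus P has its local minimum at u = 1, with value -5.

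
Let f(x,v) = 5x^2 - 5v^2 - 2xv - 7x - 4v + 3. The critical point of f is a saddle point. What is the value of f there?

∂f/∂x = 10x - 2v - 7 = 0 and ∂f/∂v = -2x - 10v - 4 = 0, so (x, v) = (31/52, -27/52).
The Hessian has f_{xx} = 10, f_{vv} = -10, f_{xv} = -2, giving D = -104 < 0, so the point is a saddle point.
f(31/52, -27/52) = 203/104.

203/104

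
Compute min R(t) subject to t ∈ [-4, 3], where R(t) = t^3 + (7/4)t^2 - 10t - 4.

Differentiating, R'(t) = 3t^2 + (7/2)t - 10; which vanishes at t = -5/2 and t = 4/3.
Compare values at every candidate in [-4, 3]: R(-4) = 0,  R(-5/2) = 261/16,  R(4/3) = -320/27,  R(3) = 35/4.
Hence the absolute minimum is -320/27 at t = 4/3.

-320/27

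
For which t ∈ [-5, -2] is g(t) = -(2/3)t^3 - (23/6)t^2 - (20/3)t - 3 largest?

-5

Differentiating, g'(t) = -2t^2 - (23/3)t - 20/3; whose only zero in [-5, -2] is t = -5/2.
Candidates: g(-5) = 107/6,  g(-5/2) = 1/8,  g(-2) = 1/3.
So the maximum is g(-5) = 107/6.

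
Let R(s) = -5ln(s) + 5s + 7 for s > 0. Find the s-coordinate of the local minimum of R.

R'(s) = -5/s + 5 = 0 gives s = 1.
R''(s) = 5/s², which is positive for s > 0, so this is a local minimum.
R(1) = -5·ln(1) + 5 + 7 ≈ 12.0000.

1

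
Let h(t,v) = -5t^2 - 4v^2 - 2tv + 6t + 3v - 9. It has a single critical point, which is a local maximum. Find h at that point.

∂h/∂t = -10t - 2v + 6 = 0 and ∂h/∂v = -2t - 8v + 3 = 0, so (t, v) = (21/38, 9/38).
The Hessian has h_{tt} = -10, h_{vv} = -8, h_{tv} = -2, giving D = 76 > 0 with h_{tt} < 0, so the point is a local maximum.
h(21/38, 9/38) = -531/76.

-531/76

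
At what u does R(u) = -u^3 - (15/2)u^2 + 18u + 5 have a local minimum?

Critical points: R'(u) = -3u^2 - 15u + 18 vanishes at u = -6, 1.
Second-derivative test with R''(u) = -6u - 15: R''(-6) = 21 > 0 ⇒ local minimum; R''(1) = -21 < 0 ⇒ local maximum.
So the local minimum value is R(-6) = -157.

-6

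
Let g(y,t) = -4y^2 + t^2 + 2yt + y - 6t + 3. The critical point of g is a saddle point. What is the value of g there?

-71/20

∂g/∂y = -8y + 2t + 1 = 0 and ∂g/∂t = 2y + 2t - 6 = 0, so (y, t) = (7/10, 23/10).
The Hessian has g_{yy} = -8, g_{tt} = 2, g_{yt} = 2, giving D = -20 < 0, so the point is a saddle point.
g(7/10, 23/10) = -71/20.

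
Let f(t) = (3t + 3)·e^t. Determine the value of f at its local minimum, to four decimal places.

-0.4060

By the product rule, f'(t) = (3t + 6)·e^t. Since e^t > 0, the only critical point is t = -2.
f''(-2) has the same sign as 3 > 0, so this is a local minimum.
f(-2) = (-3)·e^(-2) ≈ -0.4060.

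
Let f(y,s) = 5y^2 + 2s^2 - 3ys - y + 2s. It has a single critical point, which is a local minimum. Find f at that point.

∂f/∂y = 10y - 3s - 1 = 0 and ∂f/∂s = -3y + 4s + 2 = 0, so (y, s) = (-2/31, -17/31).
The Hessian has f_{yy} = 10, f_{ss} = 4, f_{ys} = -3, giving D = 31 > 0 with f_{yy} > 0, so the point is a local minimum.
f(-2/31, -17/31) = -16/31.

-16/31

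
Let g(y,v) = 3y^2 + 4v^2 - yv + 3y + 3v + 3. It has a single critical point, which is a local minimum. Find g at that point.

∂g/∂y = 6y - v + 3 = 0 and ∂g/∂v = -y + 8v + 3 = 0, so (y, v) = (-27/47, -21/47).
The Hessian has g_{yy} = 6, g_{vv} = 8, g_{yv} = -1, giving D = 47 > 0 with g_{yy} > 0, so the point is a local minimum.
g(-27/47, -21/47) = 69/47.

69/47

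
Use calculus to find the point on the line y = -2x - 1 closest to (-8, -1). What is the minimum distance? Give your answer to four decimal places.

Minimize D(x)^2 = (x + 8)^2 + (-2x)^2.
d/dx[D^2] = 2(x + 8) + 2·(-2)·(-2x) = 0 ⇒ x = -8/5.
Then y = 11/5 and the distance is √(256/5) ≈ 7.1554.

7.1554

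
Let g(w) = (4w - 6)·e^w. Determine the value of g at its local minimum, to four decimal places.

Differentiating with the product rule gives g'(w) = (4w - 2)·e^w. Since e^w > 0, the only critical point is w = 1/2.
g''(1/2) has the same sign as 4 > 0, so this is a local minimum.
g(1/2) = (-4)·e^(1/2) ≈ -6.5949.

-6.5949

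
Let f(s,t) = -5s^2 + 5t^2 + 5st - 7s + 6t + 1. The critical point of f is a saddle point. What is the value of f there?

16/5

∂f/∂s = -10s + 5t - 7 = 0 and ∂f/∂t = 5s + 10t + 6 = 0, so (s, t) = (-4/5, -1/5).
The Hessian has f_{ss} = -10, f_{tt} = 10, f_{st} = 5, giving D = -125 < 0, so the point is a saddle point.
f(-4/5, -1/5) = 16/5.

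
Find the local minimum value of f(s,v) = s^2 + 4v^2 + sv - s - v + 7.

∂f/∂s = 2s + v - 1 = 0 and ∂f/∂v = s + 8v - 1 = 0, so (s, v) = (7/15, 1/15).
The Hessian has f_{ss} = 2, f_{vv} = 8, f_{sv} = 1, giving D = 15 > 0 with f_{ss} > 0, so the point is a local minimum.
f(7/15, 1/15) = 101/15.

101/15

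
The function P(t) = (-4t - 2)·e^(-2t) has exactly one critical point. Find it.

P'(t) = (-4)·e^(-2t) + (-4t - 2)·(-2)·e^(-2t) = (8t)·e^(-2t). Since e^(-2t) > 0, the only critical point is t = 0.
P''(0) has the same sign as 8 > 0, so this is a local minimum.
P(0) = (-2)·e^(0) ≈ -2.0000.

0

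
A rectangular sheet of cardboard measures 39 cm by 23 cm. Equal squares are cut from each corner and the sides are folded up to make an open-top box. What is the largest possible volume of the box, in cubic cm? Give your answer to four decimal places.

1892.0778

With cut size x, the volume is V(x) = x(39 − 2x)(23 − 2x) for 0 < x < 11.5.
V'(x) = 12x^2 − 248x + 897. Setting V'(x) = 0 gives x ≈ 4.6740 (the root in (0, 11.5)).
V''(x) = 24x − 248 is negative there, so this is the maximum; V ≈ 1892.0778.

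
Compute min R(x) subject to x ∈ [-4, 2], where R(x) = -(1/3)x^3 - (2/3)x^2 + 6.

Differentiating, R'(x) = -x^2 - (4/3)x; which vanishes at x = -4/3 and x = 0.
Evaluating at the critical points and endpoints: R(-4) = 50/3,  R(-4/3) = 454/81,  R(0) = 6,  R(2) = 2/3.
The minimum over the interval is 2/3, attained at x = 2.

2/3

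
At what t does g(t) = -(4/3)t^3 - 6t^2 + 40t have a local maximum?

2

g'(t) = -4t^2 - 12t + 40 = 0 at t = -5, 2.
g''(t) = -8t - 12. g''(-5) = 28 > 0 ⇒ local minimum; g''(2) = -28 < 0 ⇒ local maximum.
Thus g has its local maximum at t = 2, with value 136/3.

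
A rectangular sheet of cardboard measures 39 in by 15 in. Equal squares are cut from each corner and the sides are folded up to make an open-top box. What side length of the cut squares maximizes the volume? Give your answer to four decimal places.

With cut size x, the volume is V(x) = x(39 − 2x)(15 − 2x) for 0 < x < 7.5.
V'(x) = 12x^2 − 216x + 585. Setting V'(x) = 0 gives x ≈ 3.3211 (the root in (0, 7.5)).
V''(x) = 24x − 216 is negative there, so this is the maximum; V ≈ 898.1584.

3.3211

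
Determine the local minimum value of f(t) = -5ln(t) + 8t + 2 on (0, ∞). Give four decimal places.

9.3500

f'(t) = -5/t + 8 = 0 gives t = 5/8.
f''(t) = 5/t², which is positive for t > 0, so this is a local minimum.
f(5/8) = -5·ln(5/8) + 5 + 2 ≈ 9.3500.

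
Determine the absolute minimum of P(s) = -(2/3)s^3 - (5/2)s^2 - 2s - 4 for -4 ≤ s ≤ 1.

The derivative is -2s^2 - 5s - 2, which vanishes at s = -2 and s = -1/2.
Evaluating at the critical points and endpoints: P(-4) = 20/3, P(-2) = -14/3, P(-1/2) = -85/24, P(1) = -55/6.
So the minimum is P(1) = -55/6.

-55/6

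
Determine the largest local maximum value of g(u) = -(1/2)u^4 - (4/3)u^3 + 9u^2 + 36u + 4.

233/2

g'(u) = -2u^3 - 4u^2 + 18u + 36. Setting g'(u) = 0 gives u ∈ {-3, -2, 3}.
Second-derivative test with g''(u) = -6u^2 - 8u + 18: g''(-3) = -12 < 0 ⇒ local maximum; g''(-2) = 10 > 0 ⇒ local minimum; g''(3) = -60 < 0 ⇒ local maximum.
Thus g has its largest local maximum at u = 3, with value 233/2.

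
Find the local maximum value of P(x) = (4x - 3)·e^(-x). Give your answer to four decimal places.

Differentiating with the product rule gives P'(x) = (-4x + 7)·e^(-x). Since e^(-x) > 0, the only critical point is x = 7/4.
P''(7/4) has the same sign as -4 < 0, so this is a local maximum.
P(7/4) = (4)·e^(-7/4) ≈ 0.6951.

0.6951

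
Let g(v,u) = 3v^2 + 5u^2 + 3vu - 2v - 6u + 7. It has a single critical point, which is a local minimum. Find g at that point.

∂g/∂v = 6v + 3u - 2 = 0 and ∂g/∂u = 3v + 10u - 6 = 0, so (v, u) = (2/51, 10/17).
The Hessian has g_{vv} = 6, g_{uu} = 10, g_{vu} = 3, giving D = 51 > 0 with g_{vv} > 0, so the point is a local minimum.
g(2/51, 10/17) = 265/51.

265/51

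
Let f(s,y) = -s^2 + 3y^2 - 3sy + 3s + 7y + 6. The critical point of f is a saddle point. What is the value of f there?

167/21

∂f/∂s = -2s - 3y + 3 = 0 and ∂f/∂y = -3s + 6y + 7 = 0, so (s, y) = (13/7, -5/21).
The Hessian has f_{ss} = -2, f_{yy} = 6, f_{sy} = -3, giving D = -21 < 0, so the point is a saddle point.
f(13/7, -5/21) = 167/21.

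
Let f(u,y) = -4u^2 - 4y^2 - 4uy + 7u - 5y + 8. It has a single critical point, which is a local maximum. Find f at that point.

∂f/∂u = -8u - 4y + 7 = 0 and ∂f/∂y = -4u - 8y - 5 = 0, so (u, y) = (19/12, -17/12).
The Hessian has f_{uu} = -8, f_{yy} = -8, f_{uy} = -4, giving D = 48 > 0 with f_{uu} < 0, so the point is a local maximum.
f(19/12, -17/12) = 205/12.

205/12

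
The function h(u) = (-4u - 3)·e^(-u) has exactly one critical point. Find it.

Differentiating with the product rule gives h'(u) = (4u - 1)·e^(-u). Since e^(-u) > 0, the only critical point is u = 1/4.
h''(1/4) has the same sign as 4 > 0, so this is a local minimum.
h(1/4) = (-4)·e^(-1/4) ≈ -3.1152.

1/4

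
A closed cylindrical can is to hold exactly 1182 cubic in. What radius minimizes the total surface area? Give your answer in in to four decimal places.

With radius r and height h, πr²h = 1182 so h = 1182/(πr²), and S(r) = 2πr² + 2πrh = 2πr² + 2·1182/r.
S'(r) = 4πr − 2·1182/r² = 0 ⇒ r³ = 1182/(2π), so r ≈ 5.7299 and h = 2r ≈ 11.4598.
S''(r) = 4π + 4·1182/r³ > 0, so this is the minimum; S ≈ 618.8606.

5.7299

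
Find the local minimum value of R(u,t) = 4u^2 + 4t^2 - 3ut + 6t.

-144/55

∂R/∂u = 8u - 3t = 0 and ∂R/∂t = -3u + 8t + 6 = 0, so (u, t) = (-18/55, -48/55).
The Hessian has R_{uu} = 8, R_{tt} = 8, R_{ut} = -3, giving D = 55 > 0 with R_{uu} > 0, so the point is a local minimum.
R(-18/55, -48/55) = -144/55.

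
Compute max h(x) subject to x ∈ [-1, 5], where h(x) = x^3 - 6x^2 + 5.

h'(x) = 3x^2 - 12x, which vanishes at x = 0 and x = 4.
Candidates: h(-1) = -2, h(0) = 5, h(4) = -27, h(5) = -20.
The maximum over the interval is 5, attained at x = 0.

5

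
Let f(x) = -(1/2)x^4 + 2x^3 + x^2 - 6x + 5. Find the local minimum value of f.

f'(x) = -2x^3 + 6x^2 + 2x - 6. Setting f'(x) = 0 gives x ∈ {-1, 1, 3}.
Second-derivative test with f''(x) = -6x^2 + 12x + 2: f''(-1) = -16 < 0 ⇒ local maximum; f''(1) = 8 > 0 ⇒ local minimum; f''(3) = -16 < 0 ⇒ local maximum.
So the local minimum value is f(1) = 3/2.

3/2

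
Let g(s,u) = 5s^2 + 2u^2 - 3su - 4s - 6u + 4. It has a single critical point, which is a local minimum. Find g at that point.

-160/31

∂g/∂s = 10s - 3u - 4 = 0 and ∂g/∂u = -3s + 4u - 6 = 0, so (s, u) = (34/31, 72/31).
The Hessian has g_{ss} = 10, g_{uu} = 4, g_{su} = -3, giving D = 31 > 0 with g_{ss} > 0, so the point is a local minimum.
g(34/31, 72/31) = -160/31.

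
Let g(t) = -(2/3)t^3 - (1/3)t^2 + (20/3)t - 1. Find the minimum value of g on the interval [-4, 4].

Differentiating, g'(t) = -2t^2 - (2/3)t + 20/3; which vanishes at t = -2 and t = 5/3.
Candidates: g(-4) = 29/3, g(-2) = -31/3, g(5/3) = 494/81, g(4) = -67/3.
So the minimum is g(4) = -67/3.

-67/3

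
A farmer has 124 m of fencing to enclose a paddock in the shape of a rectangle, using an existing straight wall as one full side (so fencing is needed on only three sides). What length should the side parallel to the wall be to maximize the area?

Let the sides perpendicular to the wall have length x and the parallel side y, so 2x + y = 124 and the area is A = xy = x(124 − 2x).
A'(x) = 124 − 4x = 0 gives x = 31, and A''(x) = −4 < 0 confirms a maximum.
Then y = 124 − 2·31 = 62 and A = 1922.

62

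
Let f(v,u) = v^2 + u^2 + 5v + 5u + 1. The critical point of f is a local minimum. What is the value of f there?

-23/2

∂f/∂v = 2v + 5 = 0 and ∂f/∂u = 2u + 5 = 0, so (v, u) = (-5/2, -5/2).
The Hessian has f_{vv} = 2, f_{uu} = 2, f_{vu} = 0, giving D = 4 > 0 with f_{vv} > 0, so the point is a local minimum.
f(-5/2, -5/2) = -23/2.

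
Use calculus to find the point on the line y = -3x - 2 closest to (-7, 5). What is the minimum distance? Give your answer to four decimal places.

Minimize D(x)^2 = (x + 7)^2 + (-3x - 7)^2.
d/dx[D^2] = 2(x + 7) + 2·(-3)·(-3x - 7) = 0 ⇒ x = -14/5.
Then y = 32/5 and the distance is √(98/5) ≈ 4.4272.

4.4272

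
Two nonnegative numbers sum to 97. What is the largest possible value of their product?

9409/4

With x + y = 97, the product is P(x) = x(97 − x).
P'(x) = 97 − 2x = 0 gives x = 97/2; P'' = −2 < 0, so this is the maximum.
P = 97/2·97/2 = 9409/4.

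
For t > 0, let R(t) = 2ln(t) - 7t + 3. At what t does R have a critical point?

R'(t) = 2/t − 7 = 0 gives t = 2/7.
R''(t) = -2/t², which is negative for t > 0, so this is a local maximum.
R(2/7) = 2·ln(2/7) - 2 + 3 ≈ -1.5055.

2/7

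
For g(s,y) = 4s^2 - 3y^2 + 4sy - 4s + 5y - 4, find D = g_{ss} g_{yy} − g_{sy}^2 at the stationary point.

∂g/∂s = 8s + 4y - 4 = 0 and ∂g/∂y = 4s - 6y + 5 = 0, so (s, y) = (1/16, 7/8).
The Hessian has g_{ss} = 8, g_{yy} = -6, g_{sy} = 4, giving D = -64 < 0, so the point is a saddle point.
D = (8)·(-6) − (4)^2 = -64.

-64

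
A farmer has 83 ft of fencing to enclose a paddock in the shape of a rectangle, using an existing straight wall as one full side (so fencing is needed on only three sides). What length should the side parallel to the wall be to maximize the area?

Let the sides perpendicular to the wall have length x and the parallel side y, so 2x + y = 83 and the area is A = xy = x(83 − 2x).
A'(x) = 83 − 4x = 0 gives x = 83/4, and A''(x) = −4 < 0 confirms a maximum.
Then y = 83 − 2·83/4 = 83/2 and A = 6889/8.

83/2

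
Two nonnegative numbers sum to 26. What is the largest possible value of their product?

169

With x + y = 26, the product is P(x) = x(26 − x).
P'(x) = 26 − 2x = 0 gives x = 13; P'' = −2 < 0, so this is the maximum.
P = 13·13 = 169.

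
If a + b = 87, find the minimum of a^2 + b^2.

With a + b = 87, a^2 + b^2 = a^2 + (87 − a)^2.
The derivative 2a − 2(87 − a) = 4a − 174 vanishes at a = 87/2; second derivative 4 > 0, a minimum.
The minimum is 2·(87/2)^2 = 7569/2.

7569/2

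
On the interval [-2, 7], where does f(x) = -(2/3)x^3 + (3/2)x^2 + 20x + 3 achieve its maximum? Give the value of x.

4

f'(x) = -2x^2 + 3x + 20, whose only zero in [-2, 7] is x = 4.
Candidates: f(-2) = -77/3; f(4) = 193/3; f(7) = -73/6.
So the maximum is f(4) = 193/3.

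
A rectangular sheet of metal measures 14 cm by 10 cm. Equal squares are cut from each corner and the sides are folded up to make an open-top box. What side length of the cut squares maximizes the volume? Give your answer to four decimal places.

1.9183

With cut size x, the volume is V(x) = x(14 − 2x)(10 − 2x) for 0 < x < 5.
V'(x) = 12x^2 − 96x + 140. Setting V'(x) = 0 gives x ≈ 1.9183 (the root in (0, 5)).
V''(x) = 24x − 96 is negative there, so this is the maximum; V ≈ 120.1644.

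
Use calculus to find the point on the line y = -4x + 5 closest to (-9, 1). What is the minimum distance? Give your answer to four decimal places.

9.7014

Minimize D(x)^2 = (x + 9)^2 + (-4x + 4)^2.
d/dx[D^2] = 2(x + 9) + 2·(-4)·(-4x + 4) = 0 ⇒ x = 7/17.
Then y = 57/17 and the distance is √(1600/17) ≈ 9.7014.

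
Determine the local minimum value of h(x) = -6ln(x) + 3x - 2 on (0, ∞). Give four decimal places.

h'(x) = -6/x + 3 = 0 gives x = 2.
h''(x) = 6/x², which is positive for x > 0, so this is a local minimum.
h(2) = -6·ln(2) + 6 - 2 ≈ -0.1589.

-0.1589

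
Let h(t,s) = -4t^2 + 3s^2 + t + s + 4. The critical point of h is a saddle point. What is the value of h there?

191/48

∂h/∂t = -8t + 1 = 0 and ∂h/∂s = 6s + 1 = 0, so (t, s) = (1/8, -1/6).
The Hessian has h_{tt} = -8, h_{ss} = 6, h_{ts} = 0, giving D = -48 < 0, so the point is a saddle point.
h(1/8, -1/6) = 191/48.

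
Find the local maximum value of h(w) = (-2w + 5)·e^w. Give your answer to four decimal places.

Differentiating with the product rule gives h'(w) = (-2w + 3)·e^w. Since e^w > 0, the only critical point is w = 3/2.
h''(3/2) has the same sign as -2 < 0, so this is a local maximum.
h(3/2) = (2)·e^(3/2) ≈ 8.9634.

8.9634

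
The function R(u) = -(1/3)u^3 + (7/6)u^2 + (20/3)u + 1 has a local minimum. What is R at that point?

R'(u) = -u^2 + (7/3)u + 20/3. Setting R'(u) = 0 gives u ∈ {-5/3, 4}.
R''(u) = -2u + 7/3. R''(-5/3) = 17/3 > 0 ⇒ local minimum; R''(4) = -17/3 < 0 ⇒ local maximum.
Thus R has its local minimum at u = -5/3, with value -863/162.

-863/162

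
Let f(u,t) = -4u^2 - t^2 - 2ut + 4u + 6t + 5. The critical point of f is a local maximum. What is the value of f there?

43/3

∂f/∂u = -8u - 2t + 4 = 0 and ∂f/∂t = -2u - 2t + 6 = 0, so (u, t) = (-1/3, 10/3).
The Hessian has f_{uu} = -8, f_{tt} = -2, f_{ut} = -2, giving D = 12 > 0 with f_{uu} < 0, so the point is a local maximum.
f(-1/3, 10/3) = 43/3.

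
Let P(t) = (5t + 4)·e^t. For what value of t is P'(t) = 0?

-9/5

Differentiating with the product rule gives P'(t) = (5t + 9)·e^t. Since e^t > 0, the only critical point is t = -9/5.
P''(-9/5) has the same sign as 5 > 0, so this is a local minimum.
P(-9/5) = (-5)·e^(-9/5) ≈ -0.8265.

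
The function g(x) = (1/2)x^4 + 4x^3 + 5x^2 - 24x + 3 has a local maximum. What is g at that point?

g'(x) = 2x^3 + 12x^2 + 10x - 24 = 0 at x = -4, -3, 1.
Since g''(x) = 6x^2 + 24x + 10, we get g''(-4) = 10 > 0 ⇒ local minimum; g''(-3) = -8 < 0 ⇒ local maximum; g''(1) = 40 > 0 ⇒ local minimum.
The local maximum is g(-3) = 105/2.

105/2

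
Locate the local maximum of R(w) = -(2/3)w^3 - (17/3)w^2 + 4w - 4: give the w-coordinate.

R'(w) = -2w^2 - (34/3)w + 4 = 0 at w = -6, 1/3.
Second-derivative test with R''(w) = -4w - 34/3: R''(-6) = 38/3 > 0 ⇒ local minimum; R''(1/3) = -38/3 < 0 ⇒ local maximum.
The local maximum is R(1/3) = -269/81.

1/3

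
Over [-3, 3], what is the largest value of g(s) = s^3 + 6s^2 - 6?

75

g'(s) = 3s^2 + 12s, whose only zero in [-3, 3] is s = 0.
Evaluating at the critical points and endpoints: g(-3) = 21,  g(0) = -6,  g(3) = 75.
Hence the absolute maximum is 75 at s = 3.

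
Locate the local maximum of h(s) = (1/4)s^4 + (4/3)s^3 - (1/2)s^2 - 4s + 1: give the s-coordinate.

-1

h'(s) = s^3 + 4s^2 - s - 4 = 0 at s = -4, -1, 1.
Second-derivative test with h''(s) = 3s^2 + 8s - 1: h''(-4) = 15 > 0 ⇒ local minimum; h''(-1) = -6 < 0 ⇒ local maximum; h''(1) = 10 > 0 ⇒ local minimum.
Thus h has its local maximum at s = -1, with value 41/12.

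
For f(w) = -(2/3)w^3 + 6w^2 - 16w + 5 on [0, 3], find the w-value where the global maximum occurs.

Differentiating, f'(w) = -2w^2 + 12w - 16; whose only zero in [0, 3] is w = 2.
Compare values at every candidate in [0, 3]: f(0) = 5, f(2) = -25/3, f(3) = -7.
Hence the absolute maximum is 5 at w = 0.

0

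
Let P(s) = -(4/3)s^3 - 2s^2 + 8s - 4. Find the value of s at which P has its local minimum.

-2

Critical points: P'(s) = -4s^2 - 4s + 8 vanishes at s = -2, 1.
Since P''(s) = -8s - 4, we get P''(-2) = 12 > 0 ⇒ local minimum; P''(1) = -12 < 0 ⇒ local maximum.
The local minimum is P(-2) = -52/3.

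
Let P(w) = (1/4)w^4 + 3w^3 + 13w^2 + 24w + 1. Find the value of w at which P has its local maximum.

Critical points: P'(w) = w^3 + 9w^2 + 26w + 24 vanishes at w = -4, -3, -2.
Second-derivative test with P''(w) = 3w^2 + 18w + 26: P''(-4) = 2 > 0 ⇒ local minimum; P''(-3) = -1 < 0 ⇒ local maximum; P''(-2) = 2 > 0 ⇒ local minimum.
So the local maximum value is P(-3) = -59/4.

-3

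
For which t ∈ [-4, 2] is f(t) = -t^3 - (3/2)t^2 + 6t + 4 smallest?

-2

Differentiating, f'(t) = -3t^2 - 3t + 6; which vanishes at t = -2 and t = 1.
Candidates: f(-4) = 20; f(-2) = -6; f(1) = 15/2; f(2) = 2.
Hence the absolute minimum is -6 at t = -2.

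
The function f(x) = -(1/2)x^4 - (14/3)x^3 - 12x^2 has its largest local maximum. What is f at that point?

0

f'(x) = -2x^3 - 14x^2 - 24x = 0 at x = -4, -3, 0.
Second-derivative test with f''(x) = -6x^2 - 28x - 24: f''(-4) = -8 < 0 ⇒ local maximum; f''(-3) = 6 > 0 ⇒ local minimum; f''(0) = -24 < 0 ⇒ local maximum.
Thus f has its largest local maximum at x = 0, with value 0.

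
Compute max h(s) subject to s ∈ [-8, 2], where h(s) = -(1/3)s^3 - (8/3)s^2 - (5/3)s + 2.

Differentiating, h'(s) = -s^2 - (16/3)s - 5/3; which vanishes at s = -5 and s = -1/3.
Candidates: h(-8) = 46/3,  h(-5) = -44/3,  h(-1/3) = 184/81,  h(2) = -44/3.
Hence the absolute maximum is 46/3 at s = -8.

46/3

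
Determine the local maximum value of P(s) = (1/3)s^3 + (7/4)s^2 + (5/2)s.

P'(s) = s^2 + (7/2)s + 5/2 = 0 at s = -5/2, -1.
Since P''(s) = 2s + 7/2, we get P''(-5/2) = -3/2 < 0 ⇒ local maximum; P''(-1) = 3/2 > 0 ⇒ local minimum.
Thus P has its local maximum at s = -5/2, with value -25/48.

-25/48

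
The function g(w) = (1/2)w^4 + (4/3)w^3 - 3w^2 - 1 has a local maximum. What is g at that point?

g'(w) = 2w^3 + 4w^2 - 6w. Setting g'(w) = 0 gives w ∈ {-3, 0, 1}.
Second-derivative test with g''(w) = 6w^2 + 8w - 6: g''(-3) = 24 > 0 ⇒ local minimum; g''(0) = -6 < 0 ⇒ local maximum; g''(1) = 8 > 0 ⇒ local minimum.
So the local maximum value is g(0) = -1.

-1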